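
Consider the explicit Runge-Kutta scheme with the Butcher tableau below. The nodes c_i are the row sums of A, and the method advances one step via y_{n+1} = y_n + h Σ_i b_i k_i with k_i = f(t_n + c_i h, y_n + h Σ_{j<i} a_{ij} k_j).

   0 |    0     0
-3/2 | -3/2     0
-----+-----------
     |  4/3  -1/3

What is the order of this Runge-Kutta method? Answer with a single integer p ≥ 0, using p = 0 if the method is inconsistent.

2

b = (4/3, -1/3)
c = (0, -3/2)
Σ b_i: 4/3·1 + (-1/3)·1 = 1 ✓
b·c: (-1/3)·(-3/2) = 1/2 ✓; 2 stages ⇒ order 2.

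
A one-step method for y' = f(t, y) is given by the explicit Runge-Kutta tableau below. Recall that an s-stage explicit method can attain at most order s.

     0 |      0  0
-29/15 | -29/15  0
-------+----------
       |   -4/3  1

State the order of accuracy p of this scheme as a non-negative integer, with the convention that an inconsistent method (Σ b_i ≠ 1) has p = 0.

0

b = (-4/3, 1)
c = (0, -29/15)
Σ b_i: (-4/3)·1 + 1·1 = -1/3 ≠ 1 ⇒ order 0.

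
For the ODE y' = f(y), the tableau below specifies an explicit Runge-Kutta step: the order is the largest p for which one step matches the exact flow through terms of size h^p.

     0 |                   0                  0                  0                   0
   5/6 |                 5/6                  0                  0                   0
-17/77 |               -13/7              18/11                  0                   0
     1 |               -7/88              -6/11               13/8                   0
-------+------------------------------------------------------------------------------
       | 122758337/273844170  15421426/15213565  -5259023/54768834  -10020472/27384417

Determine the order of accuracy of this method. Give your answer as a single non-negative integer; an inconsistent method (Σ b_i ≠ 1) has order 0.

b = (122758337/273844170, 15421426/15213565, -5259023/54768834, -10020472/27384417)
c = (0, 5/6, -17/77, 1)
Ac = (0, 0, 15/11, -501/616)
Σ b_i: 122758337/273844170·1 + 15421426/15213565·1 + (-5259023/54768834)·1 + (-10020472/27384417)·1 = 1 ✓
b·c: 15421426/15213565·5/6 + (-5259023/54768834)·(-17/77) + (-10020472/27384417)·1 = 1/2 ✓
b·c²: 15421426/15213565·25/36 + (-5259023/54768834)·289/5929 + (-10020472/27384417)·1 = 1/3 ✓
b·Ac: (-5259023/54768834)·15/11 + (-10020472/27384417)·(-501/616) = 1/6 ✓
b·c³: 15421426/15213565·125/216 + (-5259023/54768834)·(-4913/456533) + (-10020472/27384417)·1 = 5610353383/25303201308 ≠ 1/4 ⇒ order 3.
b·(c∘Ac): (-5259023/54768834)·(-255/847) + (-10020472/27384417)·(-501/616) = 1986981/6085426 ≠ 1/8
b·Ac²: (-5259023/54768834)·25/22 + (-10020472/27384417)·(-42629/142296) = 12796697/25303201308 ≠ 1/12
b·A²c: (-10020472/27384417)·195/88 = -7401485/9128139 ≠ 1/24

3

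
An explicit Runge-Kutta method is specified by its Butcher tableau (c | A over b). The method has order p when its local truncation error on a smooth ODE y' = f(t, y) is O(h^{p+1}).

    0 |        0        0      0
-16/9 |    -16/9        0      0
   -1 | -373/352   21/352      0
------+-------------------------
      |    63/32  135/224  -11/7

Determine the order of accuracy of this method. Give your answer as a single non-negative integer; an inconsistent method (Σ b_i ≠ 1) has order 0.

b = (63/32, 135/224, -11/7)
c = (0, -16/9, -1)
Ac = (0, 0, -7/66)
Σ b_i: 63/32·1 + 135/224·1 + (-11/7)·1 = 1 ✓
b·c: 135/224·(-16/9) + (-11/7)·(-1) = 1/2 ✓
b·c²: 135/224·256/81 + (-11/7)·1 = 1/3 ✓
b·Ac: (-11/7)·(-7/66) = 1/6 ✓; 3 stages ⇒ order 3.

3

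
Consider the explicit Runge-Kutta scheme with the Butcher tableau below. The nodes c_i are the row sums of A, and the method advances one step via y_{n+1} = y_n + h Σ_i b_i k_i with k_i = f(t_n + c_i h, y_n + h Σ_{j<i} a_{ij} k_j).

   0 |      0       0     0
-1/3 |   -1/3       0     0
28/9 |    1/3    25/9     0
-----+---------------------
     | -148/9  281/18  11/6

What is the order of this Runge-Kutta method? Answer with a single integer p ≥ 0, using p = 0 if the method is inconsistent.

2

b = (-148/9, 281/18, 11/6)
c = (0, -1/3, 28/9)
Ac = (0, 0, -25/27)
Σ b_i: (-148/9)·1 + 281/18·1 + 11/6·1 = 1 ✓
b·c: 281/18·(-1/3) + 11/6·28/9 = 1/2 ✓
b·c²: 281/18·1/9 + 11/6·784/81 = 9467/486 ≠ 1/3 ⇒ order 2.
b·Ac: 11/6·(-25/27) = -275/162 ≠ 1/6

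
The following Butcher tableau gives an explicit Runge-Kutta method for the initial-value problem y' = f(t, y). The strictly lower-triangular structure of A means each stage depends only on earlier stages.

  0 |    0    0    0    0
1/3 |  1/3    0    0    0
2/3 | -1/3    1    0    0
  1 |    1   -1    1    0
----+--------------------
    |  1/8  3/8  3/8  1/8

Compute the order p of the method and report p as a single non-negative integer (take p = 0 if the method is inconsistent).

b = (1/8, 3/8, 3/8, 1/8)
c = (0, 1/3, 2/3, 1)
Ac = (0, 0, 1/3, 1/3)
Σ b_i: 1/8·1 + 3/8·1 + 3/8·1 + 1/8·1 = 1 ✓
b·c: 3/8·1/3 + 3/8·2/3 + 1/8·1 = 1/2 ✓
b·c²: 3/8·1/9 + 3/8·4/9 + 1/8·1 = 1/3 ✓
b·Ac: 3/8·1/3 + 1/8·1/3 = 1/6 ✓
b·c³: 3/8·1/27 + 3/8·8/27 + 1/8·1 = 1/4 ✓
b·(c∘Ac): 3/8·2/9 + 1/8·1/3 = 1/8 ✓
b·Ac²: 3/8·1/9 + 1/8·1/3 = 1/12 ✓
b·A²c: 1/8·1/3 = 1/24 ✓; 4 stages ⇒ order 4.

4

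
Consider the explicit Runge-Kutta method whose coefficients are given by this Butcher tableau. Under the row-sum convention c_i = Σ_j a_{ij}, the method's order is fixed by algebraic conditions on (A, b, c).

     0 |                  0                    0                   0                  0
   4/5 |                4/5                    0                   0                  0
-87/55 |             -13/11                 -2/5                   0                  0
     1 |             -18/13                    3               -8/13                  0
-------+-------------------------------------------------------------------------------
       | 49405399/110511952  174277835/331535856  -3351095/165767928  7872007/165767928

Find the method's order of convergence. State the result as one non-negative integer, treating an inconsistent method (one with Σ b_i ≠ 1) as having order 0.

b = (49405399/110511952, 174277835/331535856, -3351095/165767928, 7872007/165767928)
c = (0, 4/5, -87/55, 1)
Ac = (0, 0, -8/25, 2412/715)
Σ b_i: 49405399/110511952·1 + 174277835/331535856·1 + (-3351095/165767928)·1 + 7872007/165767928·1 = 1 ✓
b·c: 174277835/331535856·4/5 + (-3351095/165767928)·(-87/55) + 7872007/165767928·1 = 1/2 ✓
b·c²: 174277835/331535856·16/25 + (-3351095/165767928)·7569/3025 + 7872007/165767928·1 = 1/3 ✓
b·Ac: (-3351095/165767928)·(-8/25) + 7872007/165767928·2412/715 = 1/6 ✓
b·c³: 174277835/331535856·64/125 + (-3351095/165767928)·(-658503/166375) + 7872007/165767928·1 = 3013568271/7597696700 ≠ 1/4 ⇒ order 3.
b·(c∘Ac): (-3351095/165767928)·696/1375 + 7872007/165767928·2412/715 = 51790363/345349850 ≠ 1/8
b·Ac²: (-3351095/165767928)·(-32/125) + 7872007/165767928·14952/39325 = 132376217/5698272525 ≠ 1/12
b·A²c: 7872007/165767928·64/325 = 4844312/518024775 ≠ 1/24

3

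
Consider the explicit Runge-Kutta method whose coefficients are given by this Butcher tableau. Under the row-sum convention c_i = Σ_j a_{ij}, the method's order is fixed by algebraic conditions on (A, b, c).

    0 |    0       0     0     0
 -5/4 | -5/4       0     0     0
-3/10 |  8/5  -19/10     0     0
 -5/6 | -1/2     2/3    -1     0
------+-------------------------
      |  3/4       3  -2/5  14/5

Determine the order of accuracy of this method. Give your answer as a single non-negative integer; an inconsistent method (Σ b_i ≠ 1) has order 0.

b = (3/4, 3, -2/5, 14/5)
c = (0, -5/4, -3/10, -5/6)
Ac = (0, 0, 19/8, -8/15)
Σ b_i: 3/4·1 + 3·1 + (-2/5)·1 + 14/5·1 = 123/20 ≠ 1 ⇒ order 0.

0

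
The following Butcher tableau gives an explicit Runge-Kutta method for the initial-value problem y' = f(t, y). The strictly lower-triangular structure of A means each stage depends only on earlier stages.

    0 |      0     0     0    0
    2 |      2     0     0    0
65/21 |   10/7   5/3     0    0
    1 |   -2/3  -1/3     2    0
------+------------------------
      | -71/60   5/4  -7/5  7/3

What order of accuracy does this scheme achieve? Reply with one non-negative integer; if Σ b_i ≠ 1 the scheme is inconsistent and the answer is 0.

b = (-71/60, 5/4, -7/5, 7/3)
c = (0, 2, 65/21, 1)
Ac = (0, 0, 10/3, 116/21)
Σ b_i: (-71/60)·1 + 5/4·1 + (-7/5)·1 + 7/3·1 = 1 ✓
b·c: 5/4·2 + (-7/5)·65/21 + 7/3·1 = 1/2 ✓
b·c²: 5/4·4 + (-7/5)·4225/441 + 7/3·1 = -383/63 ≠ 1/3 ⇒ order 2.
b·Ac: (-7/5)·10/3 + 7/3·116/21 = 74/9 ≠ 1/6

2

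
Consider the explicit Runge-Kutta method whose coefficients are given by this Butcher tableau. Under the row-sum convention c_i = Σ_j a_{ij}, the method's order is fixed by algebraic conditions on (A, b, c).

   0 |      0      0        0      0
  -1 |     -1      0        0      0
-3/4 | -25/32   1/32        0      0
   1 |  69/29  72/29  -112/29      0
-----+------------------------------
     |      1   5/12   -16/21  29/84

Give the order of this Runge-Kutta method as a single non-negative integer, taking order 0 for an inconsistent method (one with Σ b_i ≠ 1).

4

b = (1, 5/12, -16/21, 29/84)
c = (0, -1, -3/4, 1)
Ac = (0, 0, -1/32, 12/29)
Σ b_i: 1·1 + 5/12·1 + (-16/21)·1 + 29/84·1 = 1 ✓
b·c: 5/12·(-1) + (-16/21)·(-3/4) + 29/84·1 = 1/2 ✓
b·c²: 5/12·1 + (-16/21)·9/16 + 29/84·1 = 1/3 ✓
b·Ac: (-16/21)·(-1/32) + 29/84·12/29 = 1/6 ✓
b·c³: 5/12·(-1) + (-16/21)·(-27/64) + 29/84·1 = 1/4 ✓
b·(c∘Ac): (-16/21)·3/128 + 29/84·12/29 = 1/8 ✓
b·Ac²: (-16/21)·1/32 + 29/84·9/29 = 1/12 ✓
b·A²c: 29/84·7/58 = 1/24 ✓; 4 stages ⇒ order 4.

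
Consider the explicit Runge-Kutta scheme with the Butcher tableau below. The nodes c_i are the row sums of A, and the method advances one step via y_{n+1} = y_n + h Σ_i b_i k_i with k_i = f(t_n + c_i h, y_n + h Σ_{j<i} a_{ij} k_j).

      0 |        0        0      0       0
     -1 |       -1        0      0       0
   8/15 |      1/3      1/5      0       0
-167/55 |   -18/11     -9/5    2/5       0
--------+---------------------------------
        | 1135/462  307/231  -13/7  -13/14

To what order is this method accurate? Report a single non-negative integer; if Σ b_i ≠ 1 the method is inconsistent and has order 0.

b = (1135/462, 307/231, -13/7, -13/14)
c = (0, -1, 8/15, -167/55)
Ac = (0, 0, -1/5, 151/75)
Σ b_i: 1135/462·1 + 307/231·1 + (-13/7)·1 + (-13/14)·1 = 1 ✓
b·c: 307/231·(-1) + (-13/7)·8/15 + (-13/14)·(-167/55) = 1/2 ✓
b·c²: 307/231·1 + (-13/7)·64/225 + (-13/14)·27889/3025 = -2957807/381150 ≠ 1/3 ⇒ order 2.
b·Ac: (-13/7)·(-1/5) + (-13/14)·151/75 = -1573/1050 ≠ 1/6

2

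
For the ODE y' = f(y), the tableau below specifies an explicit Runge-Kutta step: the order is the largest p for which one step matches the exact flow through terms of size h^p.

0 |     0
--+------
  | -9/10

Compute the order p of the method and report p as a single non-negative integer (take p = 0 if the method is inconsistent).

b = (-9/10)
c = (0)
Σ b_i: (-9/10)·1 = -9/10 ≠ 1 ⇒ order 0.

0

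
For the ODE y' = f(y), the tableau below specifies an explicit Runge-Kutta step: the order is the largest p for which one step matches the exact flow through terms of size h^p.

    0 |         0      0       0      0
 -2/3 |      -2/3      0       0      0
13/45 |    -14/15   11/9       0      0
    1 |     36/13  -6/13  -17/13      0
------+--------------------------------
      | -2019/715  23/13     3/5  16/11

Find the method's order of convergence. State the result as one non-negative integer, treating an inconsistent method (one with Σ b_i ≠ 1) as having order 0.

b = (-2019/715, 23/13, 3/5, 16/11)
c = (0, -2/3, 13/45, 1)
Ac = (0, 0, -22/27, -41/585)
Σ b_i: (-2019/715)·1 + 23/13·1 + 3/5·1 + 16/11·1 = 1 ✓
b·c: 23/13·(-2/3) + 3/5·13/45 + 16/11·1 = 1603/3575 ≠ 1/2 ⇒ order 1.

1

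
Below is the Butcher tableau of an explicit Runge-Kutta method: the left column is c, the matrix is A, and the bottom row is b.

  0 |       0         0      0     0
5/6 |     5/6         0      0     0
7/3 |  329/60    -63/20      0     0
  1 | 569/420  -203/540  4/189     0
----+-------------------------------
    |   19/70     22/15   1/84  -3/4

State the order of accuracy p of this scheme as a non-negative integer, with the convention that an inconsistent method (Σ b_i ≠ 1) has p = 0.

4

b = (19/70, 22/15, 1/84, -3/4)
c = (0, 5/6, 7/3, 1)
Ac = (0, 0, -21/8, -19/72)
Σ b_i: 19/70·1 + 22/15·1 + 1/84·1 + (-3/4)·1 = 1 ✓
b·c: 22/15·5/6 + 1/84·7/3 + (-3/4)·1 = 1/2 ✓
b·c²: 22/15·25/36 + 1/84·49/9 + (-3/4)·1 = 1/3 ✓
b·Ac: 1/84·(-21/8) + (-3/4)·(-19/72) = 1/6 ✓
b·c³: 22/15·125/216 + 1/84·343/27 + (-3/4)·1 = 1/4 ✓
b·(c∘Ac): 1/84·(-49/8) + (-3/4)·(-19/72) = 1/8 ✓
b·Ac²: 1/84·(-35/16) + (-3/4)·(-7/48) = 1/12 ✓
b·A²c: (-3/4)·(-1/18) = 1/24 ✓; 4 stages ⇒ order 4.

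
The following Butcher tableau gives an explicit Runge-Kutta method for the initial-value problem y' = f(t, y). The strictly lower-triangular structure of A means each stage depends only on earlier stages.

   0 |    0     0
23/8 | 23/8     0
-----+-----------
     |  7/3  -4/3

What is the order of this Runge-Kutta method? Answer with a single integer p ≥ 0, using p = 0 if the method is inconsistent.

b = (7/3, -4/3)
c = (0, 23/8)
Σ b_i: 7/3·1 + (-4/3)·1 = 1 ✓
b·c: (-4/3)·23/8 = -23/6 ≠ 1/2 ⇒ order 1.

1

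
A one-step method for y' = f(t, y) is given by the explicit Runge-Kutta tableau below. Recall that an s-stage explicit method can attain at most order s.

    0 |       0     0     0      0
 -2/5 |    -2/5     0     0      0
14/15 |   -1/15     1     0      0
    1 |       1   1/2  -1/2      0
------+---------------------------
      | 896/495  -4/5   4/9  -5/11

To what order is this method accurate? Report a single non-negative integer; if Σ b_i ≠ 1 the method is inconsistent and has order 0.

b = (896/495, -4/5, 4/9, -5/11)
c = (0, -2/5, 14/15, 1)
Ac = (0, 0, -2/5, -2/3)
Σ b_i: 896/495·1 + (-4/5)·1 + 4/9·1 + (-5/11)·1 = 1 ✓
b·c: (-4/5)·(-2/5) + 4/9·14/15 + (-5/11)·1 = 2081/7425 ≠ 1/2 ⇒ order 1.

1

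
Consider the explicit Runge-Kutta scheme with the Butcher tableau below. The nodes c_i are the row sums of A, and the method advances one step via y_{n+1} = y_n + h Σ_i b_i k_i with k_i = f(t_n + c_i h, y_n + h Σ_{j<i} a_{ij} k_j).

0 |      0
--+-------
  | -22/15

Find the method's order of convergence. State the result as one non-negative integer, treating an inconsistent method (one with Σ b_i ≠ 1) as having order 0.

b = (-22/15)
c = (0)
Σ b_i: (-22/15)·1 = -22/15 ≠ 1 ⇒ order 0.

0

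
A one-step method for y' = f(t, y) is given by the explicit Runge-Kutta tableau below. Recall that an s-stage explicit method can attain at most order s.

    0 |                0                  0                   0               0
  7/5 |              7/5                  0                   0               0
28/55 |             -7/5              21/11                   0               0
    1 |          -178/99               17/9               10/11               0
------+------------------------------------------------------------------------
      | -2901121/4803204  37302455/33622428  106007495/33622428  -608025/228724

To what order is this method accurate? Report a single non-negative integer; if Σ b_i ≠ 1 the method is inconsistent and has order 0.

3

b = (-2901121/4803204, 37302455/33622428, 106007495/33622428, -608025/228724)
c = (0, 7/5, 28/55, 1)
Ac = (0, 0, 147/55, 16919/5445)
Σ b_i: (-2901121/4803204)·1 + 37302455/33622428·1 + 106007495/33622428·1 + (-608025/228724)·1 = 1 ✓
b·c: 37302455/33622428·7/5 + 106007495/33622428·28/55 + (-608025/228724)·1 = 1/2 ✓
b·c²: 37302455/33622428·49/25 + 106007495/33622428·784/3025 + (-608025/228724)·1 = 1/3 ✓
b·Ac: 106007495/33622428·147/55 + (-608025/228724)·16919/5445 = 1/6 ✓
b·c³: 37302455/33622428·343/125 + 106007495/33622428·21952/166375 + (-608025/228724)·1 = 2292959/2859050 ≠ 1/4 ⇒ order 3.
b·(c∘Ac): 106007495/33622428·4116/3025 + (-608025/228724)·16919/5445 = -13620929/3430860 ≠ 1/8
b·Ac²: 106007495/33622428·1029/275 + (-608025/228724)·1179283/299475 = 25085837/18869730 ≠ 1/12
b·A²c: (-608025/228724)·294/121 = -738675/114362 ≠ 1/24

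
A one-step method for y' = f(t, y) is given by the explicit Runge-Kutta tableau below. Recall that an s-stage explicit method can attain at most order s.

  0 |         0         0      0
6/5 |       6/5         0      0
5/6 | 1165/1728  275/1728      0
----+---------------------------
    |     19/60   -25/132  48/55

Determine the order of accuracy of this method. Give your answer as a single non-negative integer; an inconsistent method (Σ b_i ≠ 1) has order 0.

b = (19/60, -25/132, 48/55)
c = (0, 6/5, 5/6)
Ac = (0, 0, 55/288)
Σ b_i: 19/60·1 + (-25/132)·1 + 48/55·1 = 1 ✓
b·c: (-25/132)·6/5 + 48/55·5/6 = 1/2 ✓
b·c²: (-25/132)·36/25 + 48/55·25/36 = 1/3 ✓
b·Ac: 48/55·55/288 = 1/6 ✓; 3 stages ⇒ order 3.

3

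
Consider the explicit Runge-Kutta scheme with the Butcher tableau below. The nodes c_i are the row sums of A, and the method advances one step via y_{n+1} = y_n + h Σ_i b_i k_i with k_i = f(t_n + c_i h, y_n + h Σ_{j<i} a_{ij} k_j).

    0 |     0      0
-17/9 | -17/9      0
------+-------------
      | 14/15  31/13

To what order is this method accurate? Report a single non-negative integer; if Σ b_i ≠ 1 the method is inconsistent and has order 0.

b = (14/15, 31/13)
c = (0, -17/9)
Σ b_i: 14/15·1 + 31/13·1 = 647/195 ≠ 1 ⇒ order 0.

0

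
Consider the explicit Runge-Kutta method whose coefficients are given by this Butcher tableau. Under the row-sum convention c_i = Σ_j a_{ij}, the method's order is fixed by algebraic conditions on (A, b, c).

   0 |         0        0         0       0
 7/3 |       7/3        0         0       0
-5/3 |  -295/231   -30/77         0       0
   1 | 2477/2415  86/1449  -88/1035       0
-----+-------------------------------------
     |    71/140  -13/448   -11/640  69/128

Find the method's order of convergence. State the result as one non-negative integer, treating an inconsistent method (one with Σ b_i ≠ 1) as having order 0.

b = (71/140, -13/448, -11/640, 69/128)
c = (0, 7/3, -5/3, 1)
Ac = (0, 0, -10/11, 58/207)
Σ b_i: 71/140·1 + (-13/448)·1 + (-11/640)·1 + 69/128·1 = 1 ✓
b·c: (-13/448)·7/3 + (-11/640)·(-5/3) + 69/128·1 = 1/2 ✓
b·c²: (-13/448)·49/9 + (-11/640)·25/9 + 69/128·1 = 1/3 ✓
b·Ac: (-11/640)·(-10/11) + 69/128·58/207 = 1/6 ✓
b·c³: (-13/448)·343/27 + (-11/640)·(-125/27) + 69/128·1 = 1/4 ✓
b·(c∘Ac): (-11/640)·50/33 + 69/128·58/207 = 1/8 ✓
b·Ac²: (-11/640)·(-70/33) + 69/128·2/23 = 1/12 ✓
b·A²c: 69/128·16/207 = 1/24 ✓; 4 stages ⇒ order 4.

4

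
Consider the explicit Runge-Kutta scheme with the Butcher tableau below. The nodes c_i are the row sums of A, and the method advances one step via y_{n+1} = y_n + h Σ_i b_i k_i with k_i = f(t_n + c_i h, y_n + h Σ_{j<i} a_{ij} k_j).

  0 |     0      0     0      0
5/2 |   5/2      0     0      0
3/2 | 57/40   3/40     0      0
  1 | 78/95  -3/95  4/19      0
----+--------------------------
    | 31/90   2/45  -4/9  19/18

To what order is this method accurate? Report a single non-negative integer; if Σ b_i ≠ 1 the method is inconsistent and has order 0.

4

b = (31/90, 2/45, -4/9, 19/18)
c = (0, 5/2, 3/2, 1)
Ac = (0, 0, 3/16, 9/38)
Σ b_i: 31/90·1 + 2/45·1 + (-4/9)·1 + 19/18·1 = 1 ✓
b·c: 2/45·5/2 + (-4/9)·3/2 + 19/18·1 = 1/2 ✓
b·c²: 2/45·25/4 + (-4/9)·9/4 + 19/18·1 = 1/3 ✓
b·Ac: (-4/9)·3/16 + 19/18·9/38 = 1/6 ✓
b·c³: 2/45·125/8 + (-4/9)·27/8 + 19/18·1 = 1/4 ✓
b·(c∘Ac): (-4/9)·9/32 + 19/18·9/38 = 1/8 ✓
b·Ac²: (-4/9)·15/32 + 19/18·21/76 = 1/12 ✓
b·A²c: 19/18·3/76 = 1/24 ✓; 4 stages ⇒ order 4.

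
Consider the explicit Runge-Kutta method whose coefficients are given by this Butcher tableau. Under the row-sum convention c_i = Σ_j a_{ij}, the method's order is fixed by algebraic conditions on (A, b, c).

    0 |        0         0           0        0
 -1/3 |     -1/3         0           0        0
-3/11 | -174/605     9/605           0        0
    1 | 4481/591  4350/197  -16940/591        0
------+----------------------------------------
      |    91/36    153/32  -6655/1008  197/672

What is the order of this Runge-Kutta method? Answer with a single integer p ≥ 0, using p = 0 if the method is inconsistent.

4

b = (91/36, 153/32, -6655/1008, 197/672)
c = (0, -1/3, -3/11, 1)
Ac = (0, 0, -3/605, 90/197)
Σ b_i: 91/36·1 + 153/32·1 + (-6655/1008)·1 + 197/672·1 = 1 ✓
b·c: 153/32·(-1/3) + (-6655/1008)·(-3/11) + 197/672·1 = 1/2 ✓
b·c²: 153/32·1/9 + (-6655/1008)·9/121 + 197/672·1 = 1/3 ✓
b·Ac: (-6655/1008)·(-3/605) + 197/672·90/197 = 1/6 ✓
b·c³: 153/32·(-1/27) + (-6655/1008)·(-27/1331) + 197/672·1 = 1/4 ✓
b·(c∘Ac): (-6655/1008)·9/6655 + 197/672·90/197 = 1/8 ✓
b·Ac²: (-6655/1008)·1/605 + 197/672·190/591 = 1/12 ✓
b·A²c: 197/672·28/197 = 1/24 ✓; 4 stages ⇒ order 4.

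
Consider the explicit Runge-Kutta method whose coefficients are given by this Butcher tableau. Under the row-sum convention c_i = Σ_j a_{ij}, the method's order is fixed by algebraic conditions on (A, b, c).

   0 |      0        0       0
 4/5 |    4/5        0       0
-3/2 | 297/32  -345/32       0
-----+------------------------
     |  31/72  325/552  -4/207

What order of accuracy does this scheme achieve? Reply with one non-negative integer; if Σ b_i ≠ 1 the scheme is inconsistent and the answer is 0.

b = (31/72, 325/552, -4/207)
c = (0, 4/5, -3/2)
Ac = (0, 0, -69/8)
Σ b_i: 31/72·1 + 325/552·1 + (-4/207)·1 = 1 ✓
b·c: 325/552·4/5 + (-4/207)·(-3/2) = 1/2 ✓
b·c²: 325/552·16/25 + (-4/207)·9/4 = 1/3 ✓
b·Ac: (-4/207)·(-69/8) = 1/6 ✓; 3 stages ⇒ order 3.

3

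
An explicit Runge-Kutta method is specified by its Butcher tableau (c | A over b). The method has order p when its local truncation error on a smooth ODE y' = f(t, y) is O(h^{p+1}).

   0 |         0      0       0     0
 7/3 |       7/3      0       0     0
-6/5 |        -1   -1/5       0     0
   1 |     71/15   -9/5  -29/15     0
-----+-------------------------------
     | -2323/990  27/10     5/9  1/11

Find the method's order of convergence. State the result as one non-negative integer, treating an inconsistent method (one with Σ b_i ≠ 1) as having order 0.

b = (-2323/990, 27/10, 5/9, 1/11)
c = (0, 7/3, -6/5, 1)
Ac = (0, 0, -7/15, -47/25)
Σ b_i: (-2323/990)·1 + 27/10·1 + 5/9·1 + 1/11·1 = 1 ✓
b·c: 27/10·7/3 + 5/9·(-6/5) + 1/11·1 = 1889/330 ≠ 1/2 ⇒ order 1.

1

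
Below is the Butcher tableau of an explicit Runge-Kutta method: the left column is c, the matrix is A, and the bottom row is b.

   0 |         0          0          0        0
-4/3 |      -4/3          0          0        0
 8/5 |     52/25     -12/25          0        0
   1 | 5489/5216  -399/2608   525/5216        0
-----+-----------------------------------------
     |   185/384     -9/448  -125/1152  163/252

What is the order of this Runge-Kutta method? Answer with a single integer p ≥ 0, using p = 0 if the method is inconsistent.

b = (185/384, -9/448, -125/1152, 163/252)
c = (0, -4/3, 8/5, 1)
Ac = (0, 0, 16/25, 119/326)
Σ b_i: 185/384·1 + (-9/448)·1 + (-125/1152)·1 + 163/252·1 = 1 ✓
b·c: (-9/448)·(-4/3) + (-125/1152)·8/5 + 163/252·1 = 1/2 ✓
b·c²: (-9/448)·16/9 + (-125/1152)·64/25 + 163/252·1 = 1/3 ✓
b·Ac: (-125/1152)·16/25 + 163/252·119/326 = 1/6 ✓
b·c³: (-9/448)·(-64/27) + (-125/1152)·512/125 + 163/252·1 = 1/4 ✓
b·(c∘Ac): (-125/1152)·128/125 + 163/252·119/326 = 1/8 ✓
b·Ac²: (-125/1152)·(-64/75) + 163/252·(-7/489) = 1/12 ✓
b·A²c: 163/252·21/326 = 1/24 ✓; 4 stages ⇒ order 4.

4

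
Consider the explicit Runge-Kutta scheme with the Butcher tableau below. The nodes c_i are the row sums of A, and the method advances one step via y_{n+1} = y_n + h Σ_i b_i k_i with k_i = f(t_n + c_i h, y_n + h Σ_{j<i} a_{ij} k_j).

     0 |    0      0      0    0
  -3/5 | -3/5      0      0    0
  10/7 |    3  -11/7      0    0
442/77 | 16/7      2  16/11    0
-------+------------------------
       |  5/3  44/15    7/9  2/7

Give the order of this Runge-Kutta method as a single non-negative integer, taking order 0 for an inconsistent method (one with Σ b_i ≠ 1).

b = (5/3, 44/15, 7/9, 2/7)
c = (0, -3/5, 10/7, 442/77)
Ac = (0, 0, 33/35, 338/385)
Σ b_i: 5/3·1 + 44/15·1 + 7/9·1 + 2/7·1 = 1784/315 ≠ 1 ⇒ order 0.

0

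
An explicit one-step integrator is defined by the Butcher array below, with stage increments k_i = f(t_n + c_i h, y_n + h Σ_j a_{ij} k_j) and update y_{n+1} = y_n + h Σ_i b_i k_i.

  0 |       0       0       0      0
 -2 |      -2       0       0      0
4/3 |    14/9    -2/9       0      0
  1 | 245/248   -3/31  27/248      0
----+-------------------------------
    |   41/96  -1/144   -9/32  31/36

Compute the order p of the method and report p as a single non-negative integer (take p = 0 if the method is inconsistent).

b = (41/96, -1/144, -9/32, 31/36)
c = (0, -2, 4/3, 1)
Ac = (0, 0, 4/9, 21/62)
Σ b_i: 41/96·1 + (-1/144)·1 + (-9/32)·1 + 31/36·1 = 1 ✓
b·c: (-1/144)·(-2) + (-9/32)·4/3 + 31/36·1 = 1/2 ✓
b·c²: (-1/144)·4 + (-9/32)·16/9 + 31/36·1 = 1/3 ✓
b·Ac: (-9/32)·4/9 + 31/36·21/62 = 1/6 ✓
b·c³: (-1/144)·(-8) + (-9/32)·64/27 + 31/36·1 = 1/4 ✓
b·(c∘Ac): (-9/32)·16/27 + 31/36·21/62 = 1/8 ✓
b·Ac²: (-9/32)·(-8/9) + 31/36·(-6/31) = 1/12 ✓
b·A²c: 31/36·3/62 = 1/24 ✓; 4 stages ⇒ order 4.

4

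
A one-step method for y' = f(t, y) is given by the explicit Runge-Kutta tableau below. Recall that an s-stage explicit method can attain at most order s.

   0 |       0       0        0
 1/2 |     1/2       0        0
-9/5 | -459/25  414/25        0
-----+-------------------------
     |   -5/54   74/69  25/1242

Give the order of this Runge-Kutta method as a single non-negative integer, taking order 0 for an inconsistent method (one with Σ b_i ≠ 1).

b = (-5/54, 74/69, 25/1242)
c = (0, 1/2, -9/5)
Ac = (0, 0, 207/25)
Σ b_i: (-5/54)·1 + 74/69·1 + 25/1242·1 = 1 ✓
b·c: 74/69·1/2 + 25/1242·(-9/5) = 1/2 ✓
b·c²: 74/69·1/4 + 25/1242·81/25 = 1/3 ✓
b·Ac: 25/1242·207/25 = 1/6 ✓; 3 stages ⇒ order 3.

3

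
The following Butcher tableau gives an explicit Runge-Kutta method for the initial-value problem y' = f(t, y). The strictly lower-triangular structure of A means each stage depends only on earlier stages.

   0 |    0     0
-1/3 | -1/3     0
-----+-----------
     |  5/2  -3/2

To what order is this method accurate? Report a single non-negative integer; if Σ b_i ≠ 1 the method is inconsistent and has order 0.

b = (5/2, -3/2)
c = (0, -1/3)
Σ b_i: 5/2·1 + (-3/2)·1 = 1 ✓
b·c: (-3/2)·(-1/3) = 1/2 ✓; 2 stages ⇒ order 2.

2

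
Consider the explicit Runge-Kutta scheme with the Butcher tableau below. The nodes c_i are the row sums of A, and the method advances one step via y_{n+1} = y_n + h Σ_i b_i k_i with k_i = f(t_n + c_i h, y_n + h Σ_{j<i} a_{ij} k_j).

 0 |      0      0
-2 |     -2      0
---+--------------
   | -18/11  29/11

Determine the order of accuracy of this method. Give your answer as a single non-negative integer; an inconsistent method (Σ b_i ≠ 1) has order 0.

1

b = (-18/11, 29/11)
c = (0, -2)
Σ b_i: (-18/11)·1 + 29/11·1 = 1 ✓
b·c: 29/11·(-2) = -58/11 ≠ 1/2 ⇒ order 1.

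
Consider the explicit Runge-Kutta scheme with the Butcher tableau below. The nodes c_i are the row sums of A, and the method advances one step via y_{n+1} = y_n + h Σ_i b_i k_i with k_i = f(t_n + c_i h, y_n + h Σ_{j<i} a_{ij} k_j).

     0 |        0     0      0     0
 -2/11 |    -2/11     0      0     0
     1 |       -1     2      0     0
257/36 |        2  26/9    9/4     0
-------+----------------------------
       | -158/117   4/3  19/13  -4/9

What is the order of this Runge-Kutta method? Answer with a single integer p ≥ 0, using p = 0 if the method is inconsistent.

b = (-158/117, 4/3, 19/13, -4/9)
c = (0, -2/11, 1, 257/36)
Ac = (0, 0, -4/11, 683/396)
Σ b_i: (-158/117)·1 + 4/3·1 + 19/13·1 + (-4/9)·1 = 1 ✓
b·c: 4/3·(-2/11) + 19/13·1 + (-4/9)·257/36 = -22630/11583 ≠ 1/2 ⇒ order 1.

1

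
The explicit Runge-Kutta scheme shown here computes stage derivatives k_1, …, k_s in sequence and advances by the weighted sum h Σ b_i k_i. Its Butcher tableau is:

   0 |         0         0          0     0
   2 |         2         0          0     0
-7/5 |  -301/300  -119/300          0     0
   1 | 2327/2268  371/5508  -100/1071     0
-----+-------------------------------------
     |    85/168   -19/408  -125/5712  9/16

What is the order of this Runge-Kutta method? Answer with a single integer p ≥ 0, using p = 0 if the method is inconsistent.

b = (85/168, -19/408, -125/5712, 9/16)
c = (0, 2, -7/5, 1)
Ac = (0, 0, -119/150, 43/162)
Σ b_i: 85/168·1 + (-19/408)·1 + (-125/5712)·1 + 9/16·1 = 1 ✓
b·c: (-19/408)·2 + (-125/5712)·(-7/5) + 9/16·1 = 1/2 ✓
b·c²: (-19/408)·4 + (-125/5712)·49/25 + 9/16·1 = 1/3 ✓
b·Ac: (-125/5712)·(-119/150) + 9/16·43/162 = 1/6 ✓
b·c³: (-19/408)·8 + (-125/5712)·(-343/125) + 9/16·1 = 1/4 ✓
b·(c∘Ac): (-125/5712)·833/750 + 9/16·43/162 = 1/8 ✓
b·Ac²: (-125/5712)·(-119/75) + 9/16·7/81 = 1/12 ✓
b·A²c: 9/16·2/27 = 1/24 ✓; 4 stages ⇒ order 4.

4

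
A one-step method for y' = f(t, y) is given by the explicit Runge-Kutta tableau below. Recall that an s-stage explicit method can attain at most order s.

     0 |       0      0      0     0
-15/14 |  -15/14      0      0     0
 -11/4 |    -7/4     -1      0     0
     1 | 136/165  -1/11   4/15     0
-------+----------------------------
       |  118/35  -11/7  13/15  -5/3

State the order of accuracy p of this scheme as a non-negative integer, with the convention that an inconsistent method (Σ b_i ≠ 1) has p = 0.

b = (118/35, -11/7, 13/15, -5/3)
c = (0, -15/14, -11/4, 1)
Ac = (0, 0, 15/14, -1469/2310)
Σ b_i: 118/35·1 + (-11/7)·1 + 13/15·1 + (-5/3)·1 = 1 ✓
b·c: (-11/7)·(-15/14) + 13/15·(-11/4) + (-5/3)·1 = -2319/980 ≠ 1/2 ⇒ order 1.

1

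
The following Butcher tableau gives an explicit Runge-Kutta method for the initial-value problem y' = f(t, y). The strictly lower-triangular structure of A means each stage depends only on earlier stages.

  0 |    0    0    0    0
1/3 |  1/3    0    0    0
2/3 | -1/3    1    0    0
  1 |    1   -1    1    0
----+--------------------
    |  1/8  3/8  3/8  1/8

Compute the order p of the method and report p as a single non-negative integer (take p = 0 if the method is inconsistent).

b = (1/8, 3/8, 3/8, 1/8)
c = (0, 1/3, 2/3, 1)
Ac = (0, 0, 1/3, 1/3)
Σ b_i: 1/8·1 + 3/8·1 + 3/8·1 + 1/8·1 = 1 ✓
b·c: 3/8·1/3 + 3/8·2/3 + 1/8·1 = 1/2 ✓
b·c²: 3/8·1/9 + 3/8·4/9 + 1/8·1 = 1/3 ✓
b·Ac: 3/8·1/3 + 1/8·1/3 = 1/6 ✓
b·c³: 3/8·1/27 + 3/8·8/27 + 1/8·1 = 1/4 ✓
b·(c∘Ac): 3/8·2/9 + 1/8·1/3 = 1/8 ✓
b·Ac²: 3/8·1/9 + 1/8·1/3 = 1/12 ✓
b·A²c: 1/8·1/3 = 1/24 ✓; 4 stages ⇒ order 4.

4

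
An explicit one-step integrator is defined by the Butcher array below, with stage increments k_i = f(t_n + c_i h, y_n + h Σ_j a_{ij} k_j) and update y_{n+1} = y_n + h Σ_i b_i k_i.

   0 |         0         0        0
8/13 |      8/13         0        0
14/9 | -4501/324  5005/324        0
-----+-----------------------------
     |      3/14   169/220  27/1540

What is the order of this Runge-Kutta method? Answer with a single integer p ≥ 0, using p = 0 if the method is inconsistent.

b = (3/14, 169/220, 27/1540)
c = (0, 8/13, 14/9)
Ac = (0, 0, 770/81)
Σ b_i: 3/14·1 + 169/220·1 + 27/1540·1 = 1 ✓
b·c: 169/220·8/13 + 27/1540·14/9 = 1/2 ✓
b·c²: 169/220·64/169 + 27/1540·196/81 = 1/3 ✓
b·Ac: 27/1540·770/81 = 1/6 ✓; 3 stages ⇒ order 3.

3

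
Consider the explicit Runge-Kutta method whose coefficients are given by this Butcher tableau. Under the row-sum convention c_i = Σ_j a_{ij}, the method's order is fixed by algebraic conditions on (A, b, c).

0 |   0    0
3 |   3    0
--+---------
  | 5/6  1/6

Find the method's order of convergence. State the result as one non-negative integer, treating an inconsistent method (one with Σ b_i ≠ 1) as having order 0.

2

b = (5/6, 1/6)
c = (0, 3)
Σ b_i: 5/6·1 + 1/6·1 = 1 ✓
b·c: 1/6·3 = 1/2 ✓; 2 stages ⇒ order 2.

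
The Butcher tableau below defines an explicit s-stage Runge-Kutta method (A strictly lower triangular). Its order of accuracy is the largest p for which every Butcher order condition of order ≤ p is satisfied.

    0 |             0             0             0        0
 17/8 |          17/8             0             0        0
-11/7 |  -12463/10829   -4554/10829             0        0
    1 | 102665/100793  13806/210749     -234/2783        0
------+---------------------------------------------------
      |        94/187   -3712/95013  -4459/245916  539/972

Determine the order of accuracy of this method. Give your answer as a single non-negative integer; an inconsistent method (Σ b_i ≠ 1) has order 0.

b = (94/187, -3712/95013, -4459/245916, 539/972)
c = (0, 17/8, -11/7, 1)
Ac = (0, 0, -2277/2548, 585/2156)
Σ b_i: 94/187·1 + (-3712/95013)·1 + (-4459/245916)·1 + 539/972·1 = 1 ✓
b·c: (-3712/95013)·17/8 + (-4459/245916)·(-11/7) + 539/972·1 = 1/2 ✓
b·c²: (-3712/95013)·289/64 + (-4459/245916)·121/49 + 539/972·1 = 1/3 ✓
b·Ac: (-4459/245916)·(-2277/2548) + 539/972·585/2156 = 1/6 ✓
b·c³: (-3712/95013)·4913/512 + (-4459/245916)·(-1331/343) + 539/972·1 = 1/4 ✓
b·(c∘Ac): (-4459/245916)·25047/17836 + 539/972·585/2156 = 1/8 ✓
b·Ac²: (-4459/245916)·(-38709/20384) + 539/972·1521/17248 = 1/12 ✓
b·A²c: 539/972·81/1078 = 1/24 ✓; 4 stages ⇒ order 4.

4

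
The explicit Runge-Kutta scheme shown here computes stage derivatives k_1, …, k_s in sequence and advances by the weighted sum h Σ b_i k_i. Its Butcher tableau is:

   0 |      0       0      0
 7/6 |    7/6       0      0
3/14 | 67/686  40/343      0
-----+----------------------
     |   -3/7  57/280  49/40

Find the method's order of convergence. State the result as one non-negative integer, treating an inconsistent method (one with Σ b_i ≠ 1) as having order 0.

3

b = (-3/7, 57/280, 49/40)
c = (0, 7/6, 3/14)
Ac = (0, 0, 20/147)
Σ b_i: (-3/7)·1 + 57/280·1 + 49/40·1 = 1 ✓
b·c: 57/280·7/6 + 49/40·3/14 = 1/2 ✓
b·c²: 57/280·49/36 + 49/40·9/196 = 1/3 ✓
b·Ac: 49/40·20/147 = 1/6 ✓; 3 stages ⇒ order 3.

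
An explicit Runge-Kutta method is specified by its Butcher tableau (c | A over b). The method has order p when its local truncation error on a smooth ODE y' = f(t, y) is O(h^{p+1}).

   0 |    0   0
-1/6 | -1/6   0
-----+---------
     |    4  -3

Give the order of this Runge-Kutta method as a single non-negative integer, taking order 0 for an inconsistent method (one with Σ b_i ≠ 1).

2

b = (4, -3)
c = (0, -1/6)
Σ b_i: 4·1 + (-3)·1 = 1 ✓
b·c: (-3)·(-1/6) = 1/2 ✓; 2 stages ⇒ order 2.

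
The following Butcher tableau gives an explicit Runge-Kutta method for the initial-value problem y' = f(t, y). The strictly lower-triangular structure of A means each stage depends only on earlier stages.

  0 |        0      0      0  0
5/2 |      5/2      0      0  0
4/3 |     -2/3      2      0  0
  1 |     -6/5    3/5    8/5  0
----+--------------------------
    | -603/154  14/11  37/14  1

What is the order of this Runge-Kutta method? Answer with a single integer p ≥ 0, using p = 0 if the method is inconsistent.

b = (-603/154, 14/11, 37/14, 1)
c = (0, 5/2, 4/3, 1)
Ac = (0, 0, 5, 109/30)
Σ b_i: (-603/154)·1 + 14/11·1 + 37/14·1 + 1·1 = 1 ✓
b·c: 14/11·5/2 + 37/14·4/3 + 1·1 = 1780/231 ≠ 1/2 ⇒ order 1.

1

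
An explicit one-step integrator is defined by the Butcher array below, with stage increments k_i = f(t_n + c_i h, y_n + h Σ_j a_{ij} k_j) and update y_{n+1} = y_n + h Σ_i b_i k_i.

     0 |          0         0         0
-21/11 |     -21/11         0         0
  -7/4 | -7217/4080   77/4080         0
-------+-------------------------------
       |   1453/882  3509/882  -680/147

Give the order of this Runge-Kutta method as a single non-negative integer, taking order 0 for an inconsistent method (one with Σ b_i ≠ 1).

3

b = (1453/882, 3509/882, -680/147)
c = (0, -21/11, -7/4)
Ac = (0, 0, -49/1360)
Σ b_i: 1453/882·1 + 3509/882·1 + (-680/147)·1 = 1 ✓
b·c: 3509/882·(-21/11) + (-680/147)·(-7/4) = 1/2 ✓
b·c²: 3509/882·441/121 + (-680/147)·49/16 = 1/3 ✓
b·Ac: (-680/147)·(-49/1360) = 1/6 ✓; 3 stages ⇒ order 3.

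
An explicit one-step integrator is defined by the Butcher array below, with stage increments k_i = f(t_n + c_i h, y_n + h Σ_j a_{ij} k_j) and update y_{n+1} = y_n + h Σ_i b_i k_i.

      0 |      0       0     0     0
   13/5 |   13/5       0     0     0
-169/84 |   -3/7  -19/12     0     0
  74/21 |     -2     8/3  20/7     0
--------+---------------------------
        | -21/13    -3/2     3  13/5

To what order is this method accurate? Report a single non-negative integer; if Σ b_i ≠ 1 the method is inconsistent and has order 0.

b = (-21/13, -3/2, 3, 13/5)
c = (0, 13/5, -169/84, 74/21)
Ac = (0, 0, -247/60, 871/735)
Σ b_i: (-21/13)·1 + (-3/2)·1 + 3·1 + 13/5·1 = 323/130 ≠ 1 ⇒ order 0.

0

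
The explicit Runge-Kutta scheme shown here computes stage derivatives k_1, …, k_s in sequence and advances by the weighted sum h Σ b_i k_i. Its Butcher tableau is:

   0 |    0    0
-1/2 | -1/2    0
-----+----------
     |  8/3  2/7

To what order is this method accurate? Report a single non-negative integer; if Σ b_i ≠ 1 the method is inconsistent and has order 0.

0

b = (8/3, 2/7)
c = (0, -1/2)
Σ b_i: 8/3·1 + 2/7·1 = 62/21 ≠ 1 ⇒ order 0.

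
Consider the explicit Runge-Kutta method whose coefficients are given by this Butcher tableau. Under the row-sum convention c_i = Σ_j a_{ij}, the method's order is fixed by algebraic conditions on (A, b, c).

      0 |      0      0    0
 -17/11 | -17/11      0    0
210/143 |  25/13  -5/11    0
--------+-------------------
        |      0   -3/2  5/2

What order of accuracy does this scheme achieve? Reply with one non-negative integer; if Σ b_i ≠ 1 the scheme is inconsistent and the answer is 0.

1

b = (0, -3/2, 5/2)
c = (0, -17/11, 210/143)
Ac = (0, 0, 85/121)
Σ b_i: (-3/2)·1 + 5/2·1 = 1 ✓
b·c: (-3/2)·(-17/11) + 5/2·210/143 = 1713/286 ≠ 1/2 ⇒ order 1.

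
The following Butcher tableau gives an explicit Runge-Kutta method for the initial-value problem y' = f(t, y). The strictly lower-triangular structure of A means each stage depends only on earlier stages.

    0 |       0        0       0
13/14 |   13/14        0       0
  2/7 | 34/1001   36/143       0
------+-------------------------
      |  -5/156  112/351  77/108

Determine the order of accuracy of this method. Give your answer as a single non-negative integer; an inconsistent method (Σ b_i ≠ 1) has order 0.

b = (-5/156, 112/351, 77/108)
c = (0, 13/14, 2/7)
Ac = (0, 0, 18/77)
Σ b_i: (-5/156)·1 + 112/351·1 + 77/108·1 = 1 ✓
b·c: 112/351·13/14 + 77/108·2/7 = 1/2 ✓
b·c²: 112/351·169/196 + 77/108·4/49 = 1/3 ✓
b·Ac: 77/108·18/77 = 1/6 ✓; 3 stages ⇒ order 3.

3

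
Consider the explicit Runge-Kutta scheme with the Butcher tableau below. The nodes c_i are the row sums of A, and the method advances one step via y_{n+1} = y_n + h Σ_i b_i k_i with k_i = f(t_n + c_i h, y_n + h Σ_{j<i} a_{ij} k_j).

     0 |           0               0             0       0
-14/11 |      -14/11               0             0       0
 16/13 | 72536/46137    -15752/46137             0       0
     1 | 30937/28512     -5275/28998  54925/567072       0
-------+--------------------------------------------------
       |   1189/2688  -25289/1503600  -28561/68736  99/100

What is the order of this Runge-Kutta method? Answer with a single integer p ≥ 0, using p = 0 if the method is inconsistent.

b = (1189/2688, -25289/1503600, -28561/68736, 99/100)
c = (0, -14/11, 16/13, 1)
Ac = (0, 0, 2864/6591, 625/1782)
Σ b_i: 1189/2688·1 + (-25289/1503600)·1 + (-28561/68736)·1 + 99/100·1 = 1 ✓
b·c: (-25289/1503600)·(-14/11) + (-28561/68736)·16/13 + 99/100·1 = 1/2 ✓
b·c²: (-25289/1503600)·196/121 + (-28561/68736)·256/169 + 99/100·1 = 1/3 ✓
b·Ac: (-28561/68736)·2864/6591 + 99/100·625/1782 = 1/6 ✓
b·c³: (-25289/1503600)·(-2744/1331) + (-28561/68736)·4096/2197 + 99/100·1 = 1/4 ✓
b·(c∘Ac): (-28561/68736)·45824/85683 + 99/100·625/1782 = 1/8 ✓
b·Ac²: (-28561/68736)·(-40096/72501) + 99/100·(-1450/9801) = 1/12 ✓
b·A²c: 99/100·25/594 = 1/24 ✓; 4 stages ⇒ order 4.

4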